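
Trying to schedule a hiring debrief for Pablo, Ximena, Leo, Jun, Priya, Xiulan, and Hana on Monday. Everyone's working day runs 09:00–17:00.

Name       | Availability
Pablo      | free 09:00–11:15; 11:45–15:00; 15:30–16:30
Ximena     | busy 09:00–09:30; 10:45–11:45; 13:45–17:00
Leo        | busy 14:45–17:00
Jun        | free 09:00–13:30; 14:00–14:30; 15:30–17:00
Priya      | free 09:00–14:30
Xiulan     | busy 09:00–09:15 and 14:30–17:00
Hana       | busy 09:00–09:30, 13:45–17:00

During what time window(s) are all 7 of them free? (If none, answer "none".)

Pablo free: 09:00-11:15, 11:45-15:00, 15:30-16:30.
Ximena free: 09:30-10:45, 11:45-13:45 (invert busy blocks within the working day).
Leo free: 09:00-14:45 (invert busy blocks within the working day).
Jun free: 09:00-13:30, 14:00-14:30, 15:30-17:00.
Priya free: 09:00-14:30.
Xiulan free: 09:15-14:30 (invert busy blocks within the working day).
Hana free: 09:30-13:45 (invert busy blocks within the working day).
Pablo ∩ Ximena: 09:30-10:45, 11:45-13:45.
Pablo ∩ Ximena ∩ Leo: 09:30-10:45, 11:45-13:45.
Pablo ∩ Ximena ∩ Leo ∩ Jun: 09:30-10:45, 11:45-13:30.
Pablo ∩ Ximena ∩ Leo ∩ Jun ∩ Priya: 09:30-10:45, 11:45-13:30.
Pablo ∩ Ximena ∩ Leo ∩ Jun ∩ Priya ∩ Xiulan: 09:30-10:45, 11:45-13:30.
Pablo ∩ Ximena ∩ Leo ∩ Jun ∩ Priya ∩ Xiulan ∩ Hana: 09:30-10:45, 11:45-13:30.
So the common availability across everyone is 09:30-10:45, 11:45-13:30.

09:30-10:45, 11:45-13:30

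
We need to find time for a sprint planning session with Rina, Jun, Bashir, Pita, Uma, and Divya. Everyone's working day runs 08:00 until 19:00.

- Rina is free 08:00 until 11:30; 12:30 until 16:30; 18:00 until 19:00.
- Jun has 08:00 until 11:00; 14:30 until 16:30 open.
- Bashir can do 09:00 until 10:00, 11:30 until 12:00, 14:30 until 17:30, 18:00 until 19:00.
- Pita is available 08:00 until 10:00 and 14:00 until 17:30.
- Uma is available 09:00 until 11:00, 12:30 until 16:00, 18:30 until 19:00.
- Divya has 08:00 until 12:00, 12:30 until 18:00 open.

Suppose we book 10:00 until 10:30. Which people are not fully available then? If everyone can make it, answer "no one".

Bashir, Pita

Rina: free for 10:00-10:30. Jun: free for 10:00-10:30. Bashir: not fully free for 10:00-10:30. Pita: not fully free for 10:00-10:30. Uma: free for 10:00-10:30. Divya: free for 10:00-10:30.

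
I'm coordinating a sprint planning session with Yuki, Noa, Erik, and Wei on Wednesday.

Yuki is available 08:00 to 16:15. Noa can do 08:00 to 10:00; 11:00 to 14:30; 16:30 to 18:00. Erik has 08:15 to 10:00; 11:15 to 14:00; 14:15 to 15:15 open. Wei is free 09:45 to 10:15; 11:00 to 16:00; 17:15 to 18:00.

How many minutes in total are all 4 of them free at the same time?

195

Yuki ∩ Noa: 08:00-10:00, 11:00-14:30.
Yuki ∩ Noa ∩ Erik: 08:15-10:00, 11:15-14:00, 14:15-14:30.
Yuki ∩ Noa ∩ Erik ∩ Wei: 09:45-10:00, 11:15-14:00, 14:15-14:30.
Summing the common windows: 15 + 165 + 15 = 195 minutes.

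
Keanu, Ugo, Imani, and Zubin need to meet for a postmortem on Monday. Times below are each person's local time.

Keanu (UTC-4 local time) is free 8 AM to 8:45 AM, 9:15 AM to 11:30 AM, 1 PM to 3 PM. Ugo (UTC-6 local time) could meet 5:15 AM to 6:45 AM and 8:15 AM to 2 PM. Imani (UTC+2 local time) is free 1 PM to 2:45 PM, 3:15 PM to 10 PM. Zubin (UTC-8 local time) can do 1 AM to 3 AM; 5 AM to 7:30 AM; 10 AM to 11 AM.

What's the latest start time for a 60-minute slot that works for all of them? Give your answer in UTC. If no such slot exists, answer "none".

18:00

Keanu in UTC: 12:00-12:45, 13:15-15:30, 17:00-19:00 (add 4h to convert from UTC-4).
Ugo in UTC: 11:15-12:45, 14:15-20:00 (add 6h to convert from UTC-6).
Imani in UTC: 11:00-12:45, 13:15-20:00 (subtract 2h to convert from UTC+2).
Zubin in UTC: 09:00-11:00, 13:00-15:30, 18:00-19:00 (add 8h to convert from UTC-8).
Keanu ∩ Ugo: 12:00-12:45, 14:15-15:30, 17:00-19:00.
Keanu ∩ Ugo ∩ Imani: 12:00-12:45, 14:15-15:30, 17:00-19:00.
Keanu ∩ Ugo ∩ Imani ∩ Zubin: 14:15-15:30, 18:00-19:00.
The last common window of at least 60 minutes is 18:00-19:00; a 60-minute meeting can start as late as 18:00 and still end by 19:00.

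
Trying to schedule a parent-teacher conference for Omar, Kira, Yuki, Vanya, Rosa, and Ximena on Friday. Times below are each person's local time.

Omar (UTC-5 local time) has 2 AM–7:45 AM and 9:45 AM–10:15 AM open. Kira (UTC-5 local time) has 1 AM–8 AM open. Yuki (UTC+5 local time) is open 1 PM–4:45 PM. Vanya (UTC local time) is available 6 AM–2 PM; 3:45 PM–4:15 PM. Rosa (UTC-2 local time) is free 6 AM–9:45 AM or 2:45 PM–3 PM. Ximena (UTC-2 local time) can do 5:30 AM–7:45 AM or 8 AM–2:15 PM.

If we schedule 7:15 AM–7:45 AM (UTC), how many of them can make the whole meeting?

Omar in UTC: 07:00-12:45, 14:45-15:15 (add 5h to convert from UTC-5).
Kira in UTC: 06:00-13:00 (add 5h to convert from UTC-5).
Yuki in UTC: 08:00-11:45 (subtract 5h to convert from UTC+5).
Vanya in UTC: 06:00-14:00, 15:45-16:15.
Rosa in UTC: 08:00-11:45, 16:45-17:00 (add 2h to convert from UTC-2).
Ximena in UTC: 07:30-09:45, 10:00-16:15 (add 2h to convert from UTC-2).
Omar, Kira, and Vanya can make the full 07:15-07:45 slot — that's 3.

3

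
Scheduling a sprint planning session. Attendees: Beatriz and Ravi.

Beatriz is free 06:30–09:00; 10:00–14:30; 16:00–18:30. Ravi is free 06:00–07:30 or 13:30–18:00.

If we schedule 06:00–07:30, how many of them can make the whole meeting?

Ravi can make the full 06:00-07:30 slot — that's 1.

1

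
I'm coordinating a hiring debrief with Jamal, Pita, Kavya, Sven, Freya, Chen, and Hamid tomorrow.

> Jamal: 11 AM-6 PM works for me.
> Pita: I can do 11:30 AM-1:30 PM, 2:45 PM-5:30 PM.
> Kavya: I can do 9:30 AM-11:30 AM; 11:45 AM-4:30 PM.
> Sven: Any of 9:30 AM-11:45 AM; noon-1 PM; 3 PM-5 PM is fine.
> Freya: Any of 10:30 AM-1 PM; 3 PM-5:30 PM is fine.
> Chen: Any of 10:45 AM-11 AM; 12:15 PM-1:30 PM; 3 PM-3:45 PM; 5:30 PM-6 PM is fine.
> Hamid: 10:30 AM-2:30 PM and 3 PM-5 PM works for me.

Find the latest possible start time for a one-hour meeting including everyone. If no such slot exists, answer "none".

Jamal ∩ Pita: 11:30-13:30, 14:45-17:30.
Jamal ∩ Pita ∩ Kavya: 11:45-13:30, 14:45-16:30.
Jamal ∩ Pita ∩ Kavya ∩ Sven: 12:00-13:00, 15:00-16:30.
Jamal ∩ Pita ∩ Kavya ∩ Sven ∩ Freya: 12:00-13:00, 15:00-16:30.
Jamal ∩ Pita ∩ Kavya ∩ Sven ∩ Freya ∩ Chen: 12:15-13:00, 15:00-15:45.
Jamal ∩ Pita ∩ Kavya ∩ Sven ∩ Freya ∩ Chen ∩ Hamid: 12:15-13:00, 15:00-15:45.
No common window is at least 60 minutes long.

none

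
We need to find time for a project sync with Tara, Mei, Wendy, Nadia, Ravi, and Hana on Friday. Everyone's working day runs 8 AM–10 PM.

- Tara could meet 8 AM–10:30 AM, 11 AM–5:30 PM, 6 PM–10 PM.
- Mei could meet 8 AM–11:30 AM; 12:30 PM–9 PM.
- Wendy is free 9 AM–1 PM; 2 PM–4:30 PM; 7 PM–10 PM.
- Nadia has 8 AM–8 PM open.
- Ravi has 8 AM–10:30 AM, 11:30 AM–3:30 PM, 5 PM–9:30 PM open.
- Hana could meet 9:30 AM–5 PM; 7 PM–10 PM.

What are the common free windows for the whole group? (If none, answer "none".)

09:30-10:30, 12:30-13:00, 14:00-15:30, 19:00-20:00

Tara ∩ Mei: 08:00-10:30, 11:00-11:30, 12:30-17:30, 18:00-21:00.
Tara ∩ Mei ∩ Wendy: 09:00-10:30, 11:00-11:30, 12:30-13:00, 14:00-16:30, 19:00-21:00.
Tara ∩ Mei ∩ Wendy ∩ Nadia: 09:00-10:30, 11:00-11:30, 12:30-13:00, 14:00-16:30, 19:00-20:00.
Tara ∩ Mei ∩ Wendy ∩ Nadia ∩ Ravi: 09:00-10:30, 12:30-13:00, 14:00-15:30, 19:00-20:00.
Tara ∩ Mei ∩ Wendy ∩ Nadia ∩ Ravi ∩ Hana: 09:30-10:30, 12:30-13:00, 14:00-15:30, 19:00-20:00.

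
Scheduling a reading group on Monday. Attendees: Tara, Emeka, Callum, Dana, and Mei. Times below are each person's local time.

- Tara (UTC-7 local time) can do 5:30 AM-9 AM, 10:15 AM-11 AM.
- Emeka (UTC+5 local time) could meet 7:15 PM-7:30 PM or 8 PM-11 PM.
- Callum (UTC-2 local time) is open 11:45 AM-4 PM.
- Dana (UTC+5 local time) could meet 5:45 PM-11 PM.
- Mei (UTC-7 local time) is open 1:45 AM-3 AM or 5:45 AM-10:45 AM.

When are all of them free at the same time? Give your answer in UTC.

14:15-14:30, 15:00-16:00, 17:15-17:45

Tara in UTC: 12:30-16:00, 17:15-18:00 (add 7h to convert from UTC-7).
Emeka in UTC: 14:15-14:30, 15:00-18:00 (subtract 5h to convert from UTC+5).
Callum in UTC: 13:45-18:00 (add 2h to convert from UTC-2).
Dana in UTC: 12:45-18:00 (subtract 5h to convert from UTC+5).
Mei in UTC: 08:45-10:00, 12:45-17:45 (add 7h to convert from UTC-7).
Tara ∩ Emeka: 14:15-14:30, 15:00-16:00, 17:15-18:00.
Tara ∩ Emeka ∩ Callum: 14:15-14:30, 15:00-16:00, 17:15-18:00.
Tara ∩ Emeka ∩ Callum ∩ Dana: 14:15-14:30, 15:00-16:00, 17:15-18:00.
Tara ∩ Emeka ∩ Callum ∩ Dana ∩ Mei: 14:15-14:30, 15:00-16:00, 17:15-17:45.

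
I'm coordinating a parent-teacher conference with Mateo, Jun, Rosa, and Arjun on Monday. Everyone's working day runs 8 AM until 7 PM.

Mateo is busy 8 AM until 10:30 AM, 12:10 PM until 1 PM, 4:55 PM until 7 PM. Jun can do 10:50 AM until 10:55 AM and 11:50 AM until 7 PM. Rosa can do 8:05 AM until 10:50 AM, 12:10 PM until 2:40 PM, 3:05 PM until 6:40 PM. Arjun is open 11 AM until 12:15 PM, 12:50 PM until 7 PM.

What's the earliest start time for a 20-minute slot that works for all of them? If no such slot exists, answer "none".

13:00

Mateo free: 10:30-12:10, 13:00-16:55 (invert busy blocks within the working day).
Jun free: 10:50-10:55, 11:50-19:00.
Rosa free: 08:05-10:50, 12:10-14:40, 15:05-18:40.
Arjun free: 11:00-12:15, 12:50-19:00.
Mateo ∩ Jun: 10:50-10:55, 11:50-12:10, 13:00-16:55.
Mateo ∩ Jun ∩ Rosa: 13:00-14:40, 15:05-16:55.
Mateo ∩ Jun ∩ Rosa ∩ Arjun: 13:00-14:40, 15:05-16:55.
The first common window of at least 20 minutes is 13:00-14:40, so the earliest start is 13:00.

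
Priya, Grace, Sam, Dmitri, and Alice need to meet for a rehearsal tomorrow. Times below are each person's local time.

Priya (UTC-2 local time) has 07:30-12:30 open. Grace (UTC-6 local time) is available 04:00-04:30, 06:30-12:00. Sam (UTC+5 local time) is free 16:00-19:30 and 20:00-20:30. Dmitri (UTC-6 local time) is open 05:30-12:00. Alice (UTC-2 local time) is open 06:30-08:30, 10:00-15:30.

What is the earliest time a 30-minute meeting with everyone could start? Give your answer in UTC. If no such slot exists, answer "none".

12:30

Priya in UTC: 09:30-14:30 (add 2h to convert from UTC-2).
Grace in UTC: 10:00-10:30, 12:30-18:00 (add 6h to convert from UTC-6).
Sam in UTC: 11:00-14:30, 15:00-15:30 (subtract 5h to convert from UTC+5).
Dmitri in UTC: 11:30-18:00 (add 6h to convert from UTC-6).
Alice in UTC: 08:30-10:30, 12:00-17:30 (add 2h to convert from UTC-2).
Priya ∩ Grace: 10:00-10:30, 12:30-14:30.
Priya ∩ Grace ∩ Sam: 12:30-14:30.
Priya ∩ Grace ∩ Sam ∩ Dmitri: 12:30-14:30.
Priya ∩ Grace ∩ Sam ∩ Dmitri ∩ Alice: 12:30-14:30.
So the common availability across everyone is 12:30-14:30.
The first common window of at least 30 minutes is 12:30-14:30, so the earliest start is 12:30.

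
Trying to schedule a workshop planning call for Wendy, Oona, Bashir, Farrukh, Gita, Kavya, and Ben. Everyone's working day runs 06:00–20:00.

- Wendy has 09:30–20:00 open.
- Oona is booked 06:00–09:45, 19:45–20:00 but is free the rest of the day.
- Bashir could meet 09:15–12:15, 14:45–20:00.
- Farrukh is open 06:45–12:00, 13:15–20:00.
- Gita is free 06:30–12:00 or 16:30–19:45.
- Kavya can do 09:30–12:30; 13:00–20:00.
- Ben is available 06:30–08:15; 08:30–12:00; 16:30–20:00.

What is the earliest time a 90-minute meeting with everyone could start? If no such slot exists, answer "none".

Wendy free: 09:30-20:00.
Oona free: 09:45-19:45 (invert busy blocks within the working day).
Bashir free: 09:15-12:15, 14:45-20:00.
Farrukh free: 06:45-12:00, 13:15-20:00.
Gita free: 06:30-12:00, 16:30-19:45.
Kavya free: 09:30-12:30, 13:00-20:00.
Ben free: 06:30-08:15, 08:30-12:00, 16:30-20:00.
Wendy ∩ Oona: 09:45-19:45.
Wendy ∩ Oona ∩ Bashir: 09:45-12:15, 14:45-19:45.
Wendy ∩ Oona ∩ Bashir ∩ Farrukh: 09:45-12:00, 14:45-19:45.
Wendy ∩ Oona ∩ Bashir ∩ Farrukh ∩ Gita: 09:45-12:00, 16:30-19:45.
Wendy ∩ Oona ∩ Bashir ∩ Farrukh ∩ Gita ∩ Kavya: 09:45-12:00, 16:30-19:45.
Wendy ∩ Oona ∩ Bashir ∩ Farrukh ∩ Gita ∩ Kavya ∩ Ben: 09:45-12:00, 16:30-19:45.
The first common window of at least 90 minutes is 09:45-12:00, so the earliest start is 09:45.

09:45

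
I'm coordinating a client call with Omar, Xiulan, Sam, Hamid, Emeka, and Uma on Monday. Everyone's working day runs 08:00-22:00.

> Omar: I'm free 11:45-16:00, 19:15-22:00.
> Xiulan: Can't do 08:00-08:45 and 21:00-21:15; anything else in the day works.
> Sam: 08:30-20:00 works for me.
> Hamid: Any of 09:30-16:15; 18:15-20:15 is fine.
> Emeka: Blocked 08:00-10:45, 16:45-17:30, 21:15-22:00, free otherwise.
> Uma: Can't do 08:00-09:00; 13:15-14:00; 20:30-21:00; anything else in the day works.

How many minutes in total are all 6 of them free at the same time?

255

Omar free: 11:45-16:00, 19:15-22:00.
Xiulan free: 08:45-21:00, 21:15-22:00 (invert busy blocks within the working day).
Sam free: 08:30-20:00.
Hamid free: 09:30-16:15, 18:15-20:15.
Emeka free: 10:45-16:45, 17:30-21:15 (invert busy blocks within the working day).
Uma free: 09:00-13:15, 14:00-20:30, 21:00-22:00 (invert busy blocks within the working day).
Omar ∩ Xiulan: 11:45-16:00, 19:15-21:00, 21:15-22:00.
Omar ∩ Xiulan ∩ Sam: 11:45-16:00, 19:15-20:00.
Omar ∩ Xiulan ∩ Sam ∩ Hamid: 11:45-16:00, 19:15-20:00.
Omar ∩ Xiulan ∩ Sam ∩ Hamid ∩ Emeka: 11:45-16:00, 19:15-20:00.
Omar ∩ Xiulan ∩ Sam ∩ Hamid ∩ Emeka ∩ Uma: 11:45-13:15, 14:00-16:00, 19:15-20:00.
Summing the common windows: 90 + 120 + 45 = 255 minutes.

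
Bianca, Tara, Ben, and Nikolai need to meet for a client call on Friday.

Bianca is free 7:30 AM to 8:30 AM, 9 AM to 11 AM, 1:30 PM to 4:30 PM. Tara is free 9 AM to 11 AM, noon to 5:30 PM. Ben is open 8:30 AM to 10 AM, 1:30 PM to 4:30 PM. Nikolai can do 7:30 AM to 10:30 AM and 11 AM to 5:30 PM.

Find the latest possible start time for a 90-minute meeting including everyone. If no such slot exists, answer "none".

15:00

Bianca ∩ Tara: 09:00-11:00, 13:30-16:30.
Bianca ∩ Tara ∩ Ben: 09:00-10:00, 13:30-16:30.
Bianca ∩ Tara ∩ Ben ∩ Nikolai: 09:00-10:00, 13:30-16:30.
The last common window of at least 90 minutes is 13:30-16:30; a 90-minute meeting can start as late as 15:00 and still end by 16:30.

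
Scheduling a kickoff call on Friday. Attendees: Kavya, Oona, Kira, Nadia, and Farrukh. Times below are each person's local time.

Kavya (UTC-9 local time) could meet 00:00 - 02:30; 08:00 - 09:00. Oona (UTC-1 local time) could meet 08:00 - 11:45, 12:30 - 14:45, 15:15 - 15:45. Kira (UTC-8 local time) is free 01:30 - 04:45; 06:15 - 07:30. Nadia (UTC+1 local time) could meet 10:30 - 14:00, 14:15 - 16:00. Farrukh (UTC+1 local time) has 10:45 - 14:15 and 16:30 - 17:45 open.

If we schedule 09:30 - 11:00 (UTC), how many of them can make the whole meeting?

4

Kavya in UTC: 09:00-11:30, 17:00-18:00 (add 9h to convert from UTC-9).
Oona in UTC: 09:00-12:45, 13:30-15:45, 16:15-16:45 (add 1h to convert from UTC-1).
Kira in UTC: 09:30-12:45, 14:15-15:30 (add 8h to convert from UTC-8).
Nadia in UTC: 09:30-13:00, 13:15-15:00 (subtract 1h to convert from UTC+1).
Farrukh in UTC: 09:45-13:15, 15:30-16:45 (subtract 1h to convert from UTC+1).
Kavya, Oona, Kira, and Nadia can make the full 09:30-11:00 slot — that's 4.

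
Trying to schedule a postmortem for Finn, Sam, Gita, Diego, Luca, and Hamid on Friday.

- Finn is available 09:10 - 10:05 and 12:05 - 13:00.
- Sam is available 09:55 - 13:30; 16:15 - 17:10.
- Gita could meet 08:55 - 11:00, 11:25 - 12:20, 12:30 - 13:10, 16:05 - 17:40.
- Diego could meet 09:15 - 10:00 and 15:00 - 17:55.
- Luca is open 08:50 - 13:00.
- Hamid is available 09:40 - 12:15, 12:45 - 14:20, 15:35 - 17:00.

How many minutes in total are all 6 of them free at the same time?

5

Finn ∩ Sam: 09:55-10:05, 12:05-13:00.
Finn ∩ Sam ∩ Gita: 09:55-10:05, 12:05-12:20, 12:30-13:00.
Finn ∩ Sam ∩ Gita ∩ Diego: 09:55-10:00.
Finn ∩ Sam ∩ Gita ∩ Diego ∩ Luca: 09:55-10:00.
Finn ∩ Sam ∩ Gita ∩ Diego ∩ Luca ∩ Hamid: 09:55-10:00.
Those are the intersection windows.
That's a single block of 5 minutes.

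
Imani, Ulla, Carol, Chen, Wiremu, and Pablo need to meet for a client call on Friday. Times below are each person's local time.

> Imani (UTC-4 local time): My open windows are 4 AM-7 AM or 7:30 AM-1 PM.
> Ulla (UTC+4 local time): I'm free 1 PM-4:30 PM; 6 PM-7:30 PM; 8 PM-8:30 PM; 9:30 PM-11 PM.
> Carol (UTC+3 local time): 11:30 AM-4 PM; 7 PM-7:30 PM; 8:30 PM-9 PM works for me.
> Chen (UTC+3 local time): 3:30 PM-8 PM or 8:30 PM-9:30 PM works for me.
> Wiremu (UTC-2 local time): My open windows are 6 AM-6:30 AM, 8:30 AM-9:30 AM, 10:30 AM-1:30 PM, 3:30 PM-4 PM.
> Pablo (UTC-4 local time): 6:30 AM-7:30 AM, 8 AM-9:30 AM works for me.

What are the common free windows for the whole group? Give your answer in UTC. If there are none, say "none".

Imani in UTC: 08:00-11:00, 11:30-17:00 (add 4h to convert from UTC-4).
Ulla in UTC: 09:00-12:30, 14:00-15:30, 16:00-16:30, 17:30-19:00 (subtract 4h to convert from UTC+4).
Carol in UTC: 08:30-13:00, 16:00-16:30, 17:30-18:00 (subtract 3h to convert from UTC+3).
Chen in UTC: 12:30-17:00, 17:30-18:30 (subtract 3h to convert from UTC+3).
Wiremu in UTC: 08:00-08:30, 10:30-11:30, 12:30-15:30, 17:30-18:00 (add 2h to convert from UTC-2).
Pablo in UTC: 10:30-11:30, 12:00-13:30 (add 4h to convert from UTC-4).
Imani ∩ Ulla: 09:00-11:00, 11:30-12:30, 14:00-15:30, 16:00-16:30.
Imani ∩ Ulla ∩ Carol: 09:00-11:00, 11:30-12:30, 16:00-16:30.
Imani ∩ Ulla ∩ Carol ∩ Chen: 16:00-16:30.
Imani ∩ Ulla ∩ Carol ∩ Chen ∩ Wiremu: ∅.
Imani ∩ Ulla ∩ Carol ∩ Chen ∩ Wiremu ∩ Pablo: ∅.
There is no time when everyone is free.

none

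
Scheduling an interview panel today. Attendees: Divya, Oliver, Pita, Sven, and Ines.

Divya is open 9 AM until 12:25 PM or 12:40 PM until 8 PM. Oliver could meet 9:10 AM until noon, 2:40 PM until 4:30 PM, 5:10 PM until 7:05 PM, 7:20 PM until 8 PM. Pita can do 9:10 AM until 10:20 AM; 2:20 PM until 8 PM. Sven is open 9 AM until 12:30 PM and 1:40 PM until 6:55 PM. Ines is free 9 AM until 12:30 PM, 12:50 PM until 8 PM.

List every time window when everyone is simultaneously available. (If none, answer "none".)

Divya ∩ Oliver: 09:10-12:00, 14:40-16:30, 17:10-19:05, 19:20-20:00.
Divya ∩ Oliver ∩ Pita: 09:10-10:20, 14:40-16:30, 17:10-19:05, 19:20-20:00.
Divya ∩ Oliver ∩ Pita ∩ Sven: 09:10-10:20, 14:40-16:30, 17:10-18:55.
Divya ∩ Oliver ∩ Pita ∩ Sven ∩ Ines: 09:10-10:20, 14:40-16:30, 17:10-18:55.
Those are the intersection windows.

09:10-10:20, 14:40-16:30, 17:10-18:55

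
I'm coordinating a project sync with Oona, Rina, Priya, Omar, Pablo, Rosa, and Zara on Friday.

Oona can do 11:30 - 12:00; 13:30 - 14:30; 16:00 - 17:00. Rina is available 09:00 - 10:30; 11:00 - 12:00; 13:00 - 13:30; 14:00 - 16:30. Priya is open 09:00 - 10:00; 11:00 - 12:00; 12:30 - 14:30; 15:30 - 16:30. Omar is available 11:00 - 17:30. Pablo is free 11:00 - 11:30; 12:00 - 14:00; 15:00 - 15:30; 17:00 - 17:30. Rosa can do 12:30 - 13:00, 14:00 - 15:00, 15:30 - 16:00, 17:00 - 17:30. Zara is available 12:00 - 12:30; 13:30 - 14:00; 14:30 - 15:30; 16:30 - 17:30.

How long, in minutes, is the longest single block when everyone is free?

Oona ∩ Rina: 11:30-12:00, 14:00-14:30, 16:00-16:30.
Oona ∩ Rina ∩ Priya: 11:30-12:00, 14:00-14:30, 16:00-16:30.
Oona ∩ Rina ∩ Priya ∩ Omar: 11:30-12:00, 14:00-14:30, 16:00-16:30.
Oona ∩ Rina ∩ Priya ∩ Omar ∩ Pablo: ∅.
Oona ∩ Rina ∩ Priya ∩ Omar ∩ Pablo ∩ Rosa: ∅.
Oona ∩ Rina ∩ Priya ∩ Omar ∩ Pablo ∩ Rosa ∩ Zara: ∅.
There is no time when everyone is free.
No common window exists, so the longest block is 0 minutes.

0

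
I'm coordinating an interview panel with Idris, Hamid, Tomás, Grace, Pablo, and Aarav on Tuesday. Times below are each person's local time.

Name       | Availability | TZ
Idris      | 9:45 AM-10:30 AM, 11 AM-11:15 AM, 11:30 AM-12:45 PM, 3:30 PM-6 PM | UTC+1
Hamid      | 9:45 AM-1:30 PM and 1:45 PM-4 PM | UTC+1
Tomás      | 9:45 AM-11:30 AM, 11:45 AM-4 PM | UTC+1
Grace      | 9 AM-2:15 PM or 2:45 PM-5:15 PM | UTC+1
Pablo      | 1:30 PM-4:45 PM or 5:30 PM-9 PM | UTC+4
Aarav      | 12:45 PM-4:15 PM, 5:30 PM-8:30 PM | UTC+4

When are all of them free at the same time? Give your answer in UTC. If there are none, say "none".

Idris in UTC: 08:45-09:30, 10:00-10:15, 10:30-11:45, 14:30-17:00 (subtract 1h to convert from UTC+1).
Hamid in UTC: 08:45-12:30, 12:45-15:00 (subtract 1h to convert from UTC+1).
Tomás in UTC: 08:45-10:30, 10:45-15:00 (subtract 1h to convert from UTC+1).
Grace in UTC: 08:00-13:15, 13:45-16:15 (subtract 1h to convert from UTC+1).
Pablo in UTC: 09:30-12:45, 13:30-17:00 (subtract 4h to convert from UTC+4).
Aarav in UTC: 08:45-12:15, 13:30-16:30 (subtract 4h to convert from UTC+4).
Idris ∩ Hamid: 08:45-09:30, 10:00-10:15, 10:30-11:45, 14:30-15:00.
Idris ∩ Hamid ∩ Tomás: 08:45-09:30, 10:00-10:15, 10:45-11:45, 14:30-15:00.
Idris ∩ Hamid ∩ Tomás ∩ Grace: 08:45-09:30, 10:00-10:15, 10:45-11:45, 14:30-15:00.
Idris ∩ Hamid ∩ Tomás ∩ Grace ∩ Pablo: 10:00-10:15, 10:45-11:45, 14:30-15:00.
Idris ∩ Hamid ∩ Tomás ∩ Grace ∩ Pablo ∩ Aarav: 10:00-10:15, 10:45-11:45, 14:30-15:00.

10:00-10:15, 10:45-11:45, 14:30-15:00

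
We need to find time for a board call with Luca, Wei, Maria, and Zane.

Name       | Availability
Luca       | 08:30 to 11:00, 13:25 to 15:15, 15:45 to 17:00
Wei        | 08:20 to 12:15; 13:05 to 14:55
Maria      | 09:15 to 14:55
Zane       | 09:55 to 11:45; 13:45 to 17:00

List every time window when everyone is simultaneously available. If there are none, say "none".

09:55-11:00, 13:45-14:55

Luca ∩ Wei: 08:30-11:00, 13:25-14:55.
Luca ∩ Wei ∩ Maria: 09:15-11:00, 13:25-14:55.
Luca ∩ Wei ∩ Maria ∩ Zane: 09:55-11:00, 13:45-14:55.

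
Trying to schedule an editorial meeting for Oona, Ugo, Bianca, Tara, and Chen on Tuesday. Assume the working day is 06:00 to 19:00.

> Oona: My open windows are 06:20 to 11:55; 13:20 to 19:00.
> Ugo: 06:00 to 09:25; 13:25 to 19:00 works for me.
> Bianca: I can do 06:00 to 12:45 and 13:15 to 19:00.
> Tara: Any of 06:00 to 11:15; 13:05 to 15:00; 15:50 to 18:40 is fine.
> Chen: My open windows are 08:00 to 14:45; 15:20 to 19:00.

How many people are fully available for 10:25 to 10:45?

Oona, Bianca, Tara, and Chen can make the full 10:25-10:45 slot — that's 4.

4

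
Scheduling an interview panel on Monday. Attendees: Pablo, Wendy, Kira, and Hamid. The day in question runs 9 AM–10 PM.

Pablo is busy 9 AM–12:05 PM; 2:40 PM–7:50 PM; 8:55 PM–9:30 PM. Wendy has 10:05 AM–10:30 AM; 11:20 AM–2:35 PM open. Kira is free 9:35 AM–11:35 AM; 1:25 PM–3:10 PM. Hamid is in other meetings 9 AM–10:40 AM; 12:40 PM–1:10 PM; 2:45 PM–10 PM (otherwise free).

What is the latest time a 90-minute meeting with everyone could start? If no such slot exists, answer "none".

none

Pablo free: 12:05-14:40, 19:50-20:55, 21:30-22:00 (invert busy blocks within the working day).
Wendy free: 10:05-10:30, 11:20-14:35.
Kira free: 09:35-11:35, 13:25-15:10.
Hamid free: 10:40-12:40, 13:10-14:45 (invert busy blocks within the working day).
Pablo ∩ Wendy: 12:05-14:35.
Pablo ∩ Wendy ∩ Kira: 13:25-14:35.
Pablo ∩ Wendy ∩ Kira ∩ Hamid: 13:25-14:35.
So the common availability across everyone is 13:25-14:35.
No common window is at least 90 minutes long.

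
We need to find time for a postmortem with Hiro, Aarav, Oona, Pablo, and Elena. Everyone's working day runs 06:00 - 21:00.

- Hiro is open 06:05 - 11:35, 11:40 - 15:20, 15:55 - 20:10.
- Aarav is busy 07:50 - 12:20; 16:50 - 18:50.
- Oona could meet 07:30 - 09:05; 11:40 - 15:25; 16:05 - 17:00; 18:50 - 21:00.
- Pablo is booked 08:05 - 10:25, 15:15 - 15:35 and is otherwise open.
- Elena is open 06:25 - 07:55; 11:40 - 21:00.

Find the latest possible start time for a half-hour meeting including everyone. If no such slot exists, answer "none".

Hiro free: 06:05-11:35, 11:40-15:20, 15:55-20:10.
Aarav free: 06:00-07:50, 12:20-16:50, 18:50-21:00 (invert busy blocks within the working day).
Oona free: 07:30-09:05, 11:40-15:25, 16:05-17:00, 18:50-21:00.
Pablo free: 06:00-08:05, 10:25-15:15, 15:35-21:00 (invert busy blocks within the working day).
Elena free: 06:25-07:55, 11:40-21:00.
Hiro ∩ Aarav: 06:05-07:50, 12:20-15:20, 15:55-16:50, 18:50-20:10.
Hiro ∩ Aarav ∩ Oona: 07:30-07:50, 12:20-15:20, 16:05-16:50, 18:50-20:10.
Hiro ∩ Aarav ∩ Oona ∩ Pablo: 07:30-07:50, 12:20-15:15, 16:05-16:50, 18:50-20:10.
Hiro ∩ Aarav ∩ Oona ∩ Pablo ∩ Elena: 07:30-07:50, 12:20-15:15, 16:05-16:50, 18:50-20:10.
So the common availability across everyone is 07:30-07:50, 12:20-15:15, 16:05-16:50, 18:50-20:10.
The last common window of at least 30 minutes is 18:50-20:10; a 30-minute meeting can start as late as 19:40 and still end by 20:10.

19:40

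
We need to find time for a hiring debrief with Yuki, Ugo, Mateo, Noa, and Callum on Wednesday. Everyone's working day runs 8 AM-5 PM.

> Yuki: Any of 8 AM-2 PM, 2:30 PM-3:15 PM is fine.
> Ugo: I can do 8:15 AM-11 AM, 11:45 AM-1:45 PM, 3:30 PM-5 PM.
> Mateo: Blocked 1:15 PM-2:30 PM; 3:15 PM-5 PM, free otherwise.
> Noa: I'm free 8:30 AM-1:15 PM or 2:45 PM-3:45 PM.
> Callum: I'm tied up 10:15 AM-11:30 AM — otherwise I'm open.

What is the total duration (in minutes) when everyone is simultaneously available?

Yuki free: 08:00-14:00, 14:30-15:15.
Ugo free: 08:15-11:00, 11:45-13:45, 15:30-17:00.
Mateo free: 08:00-13:15, 14:30-15:15 (invert busy blocks within the working day).
Noa free: 08:30-13:15, 14:45-15:45.
Callum free: 08:00-10:15, 11:30-17:00 (invert busy blocks within the working day).
Yuki ∩ Ugo: 08:15-11:00, 11:45-13:45.
Yuki ∩ Ugo ∩ Mateo: 08:15-11:00, 11:45-13:15.
Yuki ∩ Ugo ∩ Mateo ∩ Noa: 08:30-11:00, 11:45-13:15.
Yuki ∩ Ugo ∩ Mateo ∩ Noa ∩ Callum: 08:30-10:15, 11:45-13:15.
So the common availability across everyone is 08:30-10:15, 11:45-13:15.
Summing the common windows: 105 + 90 = 195 minutes.

195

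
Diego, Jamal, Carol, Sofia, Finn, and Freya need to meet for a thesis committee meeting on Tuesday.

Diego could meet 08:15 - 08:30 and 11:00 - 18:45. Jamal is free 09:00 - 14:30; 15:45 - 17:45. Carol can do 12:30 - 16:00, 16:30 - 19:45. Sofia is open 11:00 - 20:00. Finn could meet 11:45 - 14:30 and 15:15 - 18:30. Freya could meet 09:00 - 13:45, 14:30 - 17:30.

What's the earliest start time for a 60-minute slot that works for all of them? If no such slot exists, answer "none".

12:30

Diego ∩ Jamal: 11:00-14:30, 15:45-17:45.
Diego ∩ Jamal ∩ Carol: 12:30-14:30, 15:45-16:00, 16:30-17:45.
Diego ∩ Jamal ∩ Carol ∩ Sofia: 12:30-14:30, 15:45-16:00, 16:30-17:45.
Diego ∩ Jamal ∩ Carol ∩ Sofia ∩ Finn: 12:30-14:30, 15:45-16:00, 16:30-17:45.
Diego ∩ Jamal ∩ Carol ∩ Sofia ∩ Finn ∩ Freya: 12:30-13:45, 15:45-16:00, 16:30-17:30.
The first common window of at least 60 minutes is 12:30-13:45, so the earliest start is 12:30.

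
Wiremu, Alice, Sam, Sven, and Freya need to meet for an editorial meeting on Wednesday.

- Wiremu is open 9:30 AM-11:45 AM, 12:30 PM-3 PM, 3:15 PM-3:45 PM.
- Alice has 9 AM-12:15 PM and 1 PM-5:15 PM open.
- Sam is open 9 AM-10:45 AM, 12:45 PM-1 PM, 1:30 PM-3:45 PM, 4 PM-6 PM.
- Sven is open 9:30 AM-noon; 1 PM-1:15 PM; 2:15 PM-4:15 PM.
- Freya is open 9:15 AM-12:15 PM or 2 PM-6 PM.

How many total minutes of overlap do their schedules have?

Wiremu ∩ Alice: 09:30-11:45, 13:00-15:00, 15:15-15:45.
Wiremu ∩ Alice ∩ Sam: 09:30-10:45, 13:30-15:00, 15:15-15:45.
Wiremu ∩ Alice ∩ Sam ∩ Sven: 09:30-10:45, 14:15-15:00, 15:15-15:45.
Wiremu ∩ Alice ∩ Sam ∩ Sven ∩ Freya: 09:30-10:45, 14:15-15:00, 15:15-15:45.
So the common availability across everyone is 09:30-10:45, 14:15-15:00, 15:15-15:45.
Summing the common windows: 75 + 45 + 30 = 150 minutes.

150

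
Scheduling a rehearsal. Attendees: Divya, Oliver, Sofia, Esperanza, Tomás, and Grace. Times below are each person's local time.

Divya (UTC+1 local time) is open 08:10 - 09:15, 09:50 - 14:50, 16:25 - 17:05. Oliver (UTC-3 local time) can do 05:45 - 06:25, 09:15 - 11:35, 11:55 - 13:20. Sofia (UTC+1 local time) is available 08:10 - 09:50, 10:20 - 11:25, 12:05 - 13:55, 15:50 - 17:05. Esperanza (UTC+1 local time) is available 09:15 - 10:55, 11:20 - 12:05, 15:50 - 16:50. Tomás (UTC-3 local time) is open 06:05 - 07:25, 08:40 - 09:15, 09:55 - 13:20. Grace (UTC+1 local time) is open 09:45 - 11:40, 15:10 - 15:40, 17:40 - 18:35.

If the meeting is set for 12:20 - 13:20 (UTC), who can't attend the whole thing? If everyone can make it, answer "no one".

Esperanza, Grace, Sofia, Tomás

Divya in UTC: 07:10-08:15, 08:50-13:50, 15:25-16:05 (subtract 1h to convert from UTC+1).
Oliver in UTC: 08:45-09:25, 12:15-14:35, 14:55-16:20 (add 3h to convert from UTC-3).
Sofia in UTC: 07:10-08:50, 09:20-10:25, 11:05-12:55, 14:50-16:05 (subtract 1h to convert from UTC+1).
Esperanza in UTC: 08:15-09:55, 10:20-11:05, 14:50-15:50 (subtract 1h to convert from UTC+1).
Tomás in UTC: 09:05-10:25, 11:40-12:15, 12:55-16:20 (add 3h to convert from UTC-3).
Grace in UTC: 08:45-10:40, 14:10-14:40, 16:40-17:35 (subtract 1h to convert from UTC+1).
Divya: free for 12:20-13:20. Oliver: free for 12:20-13:20. Sofia: not fully free for 12:20-13:20. Esperanza: not fully free for 12:20-13:20. Tomás: not fully free for 12:20-13:20. Grace: not fully free for 12:20-13:20.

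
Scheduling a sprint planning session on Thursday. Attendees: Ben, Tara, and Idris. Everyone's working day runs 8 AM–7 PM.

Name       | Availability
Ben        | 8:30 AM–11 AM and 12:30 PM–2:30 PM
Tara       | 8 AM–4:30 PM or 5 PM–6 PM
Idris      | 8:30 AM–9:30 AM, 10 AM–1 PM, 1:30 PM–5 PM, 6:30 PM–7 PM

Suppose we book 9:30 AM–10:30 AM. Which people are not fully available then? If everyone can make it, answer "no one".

Ben: free for 09:30-10:30. Tara: free for 09:30-10:30. Idris: not fully free for 09:30-10:30.

Idris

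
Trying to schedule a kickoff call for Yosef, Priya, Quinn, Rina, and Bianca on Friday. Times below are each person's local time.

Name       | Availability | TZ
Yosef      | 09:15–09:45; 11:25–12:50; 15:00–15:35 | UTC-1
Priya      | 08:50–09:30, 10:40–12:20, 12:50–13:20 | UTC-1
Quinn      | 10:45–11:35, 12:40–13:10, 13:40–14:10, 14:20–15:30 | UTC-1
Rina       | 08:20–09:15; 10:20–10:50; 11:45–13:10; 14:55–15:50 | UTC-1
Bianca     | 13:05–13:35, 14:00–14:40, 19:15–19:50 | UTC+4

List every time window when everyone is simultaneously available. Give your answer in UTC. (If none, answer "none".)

Yosef in UTC: 10:15-10:45, 12:25-13:50, 16:00-16:35 (add 1h to convert from UTC-1).
Priya in UTC: 09:50-10:30, 11:40-13:20, 13:50-14:20 (add 1h to convert from UTC-1).
Quinn in UTC: 11:45-12:35, 13:40-14:10, 14:40-15:10, 15:20-16:30 (add 1h to convert from UTC-1).
Rina in UTC: 09:20-10:15, 11:20-11:50, 12:45-14:10, 15:55-16:50 (add 1h to convert from UTC-1).
Bianca in UTC: 09:05-09:35, 10:00-10:40, 15:15-15:50 (subtract 4h to convert from UTC+4).
Yosef ∩ Priya: 10:15-10:30, 12:25-13:20.
Yosef ∩ Priya ∩ Quinn: 12:25-12:35.
Yosef ∩ Priya ∩ Quinn ∩ Rina: ∅.
Yosef ∩ Priya ∩ Quinn ∩ Rina ∩ Bianca: ∅.
There is no time when everyone is free.

none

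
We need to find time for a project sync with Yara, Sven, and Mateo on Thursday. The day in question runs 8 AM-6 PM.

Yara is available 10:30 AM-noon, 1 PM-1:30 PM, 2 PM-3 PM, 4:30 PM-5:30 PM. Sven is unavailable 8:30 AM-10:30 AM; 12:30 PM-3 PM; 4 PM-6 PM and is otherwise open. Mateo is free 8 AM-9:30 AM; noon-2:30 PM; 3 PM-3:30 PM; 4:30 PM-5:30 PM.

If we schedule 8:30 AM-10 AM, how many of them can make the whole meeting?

0

Yara free: 10:30-12:00, 13:00-13:30, 14:00-15:00, 16:30-17:30.
Sven free: 08:00-08:30, 10:30-12:30, 15:00-16:00 (invert busy blocks within the working day).
Mateo free: 08:00-09:30, 12:00-14:30, 15:00-15:30, 16:30-17:30.
nobody can make the full 08:30-10:00 slot — that's 0.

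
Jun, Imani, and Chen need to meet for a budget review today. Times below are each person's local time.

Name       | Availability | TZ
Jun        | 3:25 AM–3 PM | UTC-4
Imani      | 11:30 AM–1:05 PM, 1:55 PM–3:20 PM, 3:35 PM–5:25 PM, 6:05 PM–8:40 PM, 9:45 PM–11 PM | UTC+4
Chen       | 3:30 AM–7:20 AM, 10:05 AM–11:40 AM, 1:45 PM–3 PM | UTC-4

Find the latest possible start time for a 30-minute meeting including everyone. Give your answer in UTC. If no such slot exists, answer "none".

Jun in UTC: 07:25-19:00 (add 4h to convert from UTC-4).
Imani in UTC: 07:30-09:05, 09:55-11:20, 11:35-13:25, 14:05-16:40, 17:45-19:00 (subtract 4h to convert from UTC+4).
Chen in UTC: 07:30-11:20, 14:05-15:40, 17:45-19:00 (add 4h to convert from UTC-4).
Jun ∩ Imani: 07:30-09:05, 09:55-11:20, 11:35-13:25, 14:05-16:40, 17:45-19:00.
Jun ∩ Imani ∩ Chen: 07:30-09:05, 09:55-11:20, 14:05-15:40, 17:45-19:00.
The last common window of at least 30 minutes is 17:45-19:00; a 30-minute meeting can start as late as 18:30 and still end by 19:00.

18:30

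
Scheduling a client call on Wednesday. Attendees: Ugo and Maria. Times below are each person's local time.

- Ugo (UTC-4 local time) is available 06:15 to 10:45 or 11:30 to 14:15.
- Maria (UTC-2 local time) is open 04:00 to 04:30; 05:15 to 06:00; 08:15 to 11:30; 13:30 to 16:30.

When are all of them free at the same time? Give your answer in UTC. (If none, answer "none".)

Ugo in UTC: 10:15-14:45, 15:30-18:15 (add 4h to convert from UTC-4).
Maria in UTC: 06:00-06:30, 07:15-08:00, 10:15-13:30, 15:30-18:30 (add 2h to convert from UTC-2).
Ugo ∩ Maria: 10:15-13:30, 15:30-18:15.

10:15-13:30, 15:30-18:15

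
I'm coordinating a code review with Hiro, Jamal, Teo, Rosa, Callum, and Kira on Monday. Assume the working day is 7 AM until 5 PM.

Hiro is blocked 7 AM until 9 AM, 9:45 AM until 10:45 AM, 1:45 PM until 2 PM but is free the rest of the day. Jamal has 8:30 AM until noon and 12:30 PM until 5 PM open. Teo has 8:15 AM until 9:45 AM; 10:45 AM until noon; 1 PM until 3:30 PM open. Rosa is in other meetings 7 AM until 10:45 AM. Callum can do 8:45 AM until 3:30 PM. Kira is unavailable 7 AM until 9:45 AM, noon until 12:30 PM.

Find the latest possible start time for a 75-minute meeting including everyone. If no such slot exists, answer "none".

Hiro free: 09:00-09:45, 10:45-13:45, 14:00-17:00 (invert busy blocks within the working day).
Jamal free: 08:30-12:00, 12:30-17:00.
Teo free: 08:15-09:45, 10:45-12:00, 13:00-15:30.
Rosa free: 10:45-17:00 (invert busy blocks within the working day).
Callum free: 08:45-15:30.
Kira free: 09:45-12:00, 12:30-17:00 (invert busy blocks within the working day).
Hiro ∩ Jamal: 09:00-09:45, 10:45-12:00, 12:30-13:45, 14:00-17:00.
Hiro ∩ Jamal ∩ Teo: 09:00-09:45, 10:45-12:00, 13:00-13:45, 14:00-15:30.
Hiro ∩ Jamal ∩ Teo ∩ Rosa: 10:45-12:00, 13:00-13:45, 14:00-15:30.
Hiro ∩ Jamal ∩ Teo ∩ Rosa ∩ Callum: 10:45-12:00, 13:00-13:45, 14:00-15:30.
Hiro ∩ Jamal ∩ Teo ∩ Rosa ∩ Callum ∩ Kira: 10:45-12:00, 13:00-13:45, 14:00-15:30.
Those are the intersection windows.
The last common window of at least 75 minutes is 14:00-15:30; a 75-minute meeting can start as late as 14:15 and still end by 15:30.

14:15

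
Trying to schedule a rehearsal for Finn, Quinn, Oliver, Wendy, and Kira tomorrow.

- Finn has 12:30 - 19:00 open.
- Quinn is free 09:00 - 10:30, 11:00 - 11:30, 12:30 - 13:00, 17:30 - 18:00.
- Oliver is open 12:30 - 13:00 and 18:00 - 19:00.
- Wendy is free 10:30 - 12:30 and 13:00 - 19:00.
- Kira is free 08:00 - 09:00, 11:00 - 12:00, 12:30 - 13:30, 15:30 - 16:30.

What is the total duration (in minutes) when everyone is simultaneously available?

0

Finn ∩ Quinn: 12:30-13:00, 17:30-18:00.
Finn ∩ Quinn ∩ Oliver: 12:30-13:00.
Finn ∩ Quinn ∩ Oliver ∩ Wendy: ∅.
Finn ∩ Quinn ∩ Oliver ∩ Wendy ∩ Kira: ∅.
There is no time when everyone is free.
There is no common window, so the total is 0 minutes.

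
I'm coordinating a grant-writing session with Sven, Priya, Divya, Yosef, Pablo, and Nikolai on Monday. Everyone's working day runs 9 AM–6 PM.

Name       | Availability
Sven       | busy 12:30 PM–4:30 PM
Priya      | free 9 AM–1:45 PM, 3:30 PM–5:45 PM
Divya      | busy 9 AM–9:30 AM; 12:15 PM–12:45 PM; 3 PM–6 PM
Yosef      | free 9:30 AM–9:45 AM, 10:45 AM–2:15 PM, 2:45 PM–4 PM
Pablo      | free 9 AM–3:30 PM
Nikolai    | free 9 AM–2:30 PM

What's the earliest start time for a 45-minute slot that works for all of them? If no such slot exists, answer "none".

Sven free: 09:00-12:30, 16:30-18:00 (invert busy blocks within the working day).
Priya free: 09:00-13:45, 15:30-17:45.
Divya free: 09:30-12:15, 12:45-15:00 (invert busy blocks within the working day).
Yosef free: 09:30-09:45, 10:45-14:15, 14:45-16:00.
Pablo free: 09:00-15:30.
Nikolai free: 09:00-14:30.
Sven ∩ Priya: 09:00-12:30, 16:30-17:45.
Sven ∩ Priya ∩ Divya: 09:30-12:15.
Sven ∩ Priya ∩ Divya ∩ Yosef: 09:30-09:45, 10:45-12:15.
Sven ∩ Priya ∩ Divya ∩ Yosef ∩ Pablo: 09:30-09:45, 10:45-12:15.
Sven ∩ Priya ∩ Divya ∩ Yosef ∩ Pablo ∩ Nikolai: 09:30-09:45, 10:45-12:15.
The first common window of at least 45 minutes is 10:45-12:15, so the earliest start is 10:45.

10:45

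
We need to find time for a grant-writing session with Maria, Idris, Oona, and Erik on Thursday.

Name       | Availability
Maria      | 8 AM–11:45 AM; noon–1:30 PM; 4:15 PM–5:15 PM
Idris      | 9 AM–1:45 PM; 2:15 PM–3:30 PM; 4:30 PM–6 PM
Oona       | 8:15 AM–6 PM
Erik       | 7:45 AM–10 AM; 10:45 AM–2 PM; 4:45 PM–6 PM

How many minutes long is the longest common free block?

Maria ∩ Idris: 09:00-11:45, 12:00-13:30, 16:30-17:15.
Maria ∩ Idris ∩ Oona: 09:00-11:45, 12:00-13:30, 16:30-17:15.
Maria ∩ Idris ∩ Oona ∩ Erik: 09:00-10:00, 10:45-11:45, 12:00-13:30, 16:45-17:15.
The longest is 12:00-13:30 at 90 minutes.

90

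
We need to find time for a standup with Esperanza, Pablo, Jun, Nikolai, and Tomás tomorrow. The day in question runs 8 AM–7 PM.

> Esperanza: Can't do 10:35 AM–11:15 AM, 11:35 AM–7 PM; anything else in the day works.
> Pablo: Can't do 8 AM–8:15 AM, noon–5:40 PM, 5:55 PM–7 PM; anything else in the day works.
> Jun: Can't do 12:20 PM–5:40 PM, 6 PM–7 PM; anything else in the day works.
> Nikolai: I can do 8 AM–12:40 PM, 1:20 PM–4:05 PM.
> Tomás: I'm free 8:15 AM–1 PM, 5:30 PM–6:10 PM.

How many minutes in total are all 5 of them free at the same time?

160

Esperanza free: 08:00-10:35, 11:15-11:35 (invert busy blocks within the working day).
Pablo free: 08:15-12:00, 17:40-17:55 (invert busy blocks within the working day).
Jun free: 08:00-12:20, 17:40-18:00 (invert busy blocks within the working day).
Nikolai free: 08:00-12:40, 13:20-16:05.
Tomás free: 08:15-13:00, 17:30-18:10.
Esperanza ∩ Pablo: 08:15-10:35, 11:15-11:35.
Esperanza ∩ Pablo ∩ Jun: 08:15-10:35, 11:15-11:35.
Esperanza ∩ Pablo ∩ Jun ∩ Nikolai: 08:15-10:35, 11:15-11:35.
Esperanza ∩ Pablo ∩ Jun ∩ Nikolai ∩ Tomás: 08:15-10:35, 11:15-11:35.
Those are the intersection windows.
Summing the common windows: 140 + 20 = 160 minutes.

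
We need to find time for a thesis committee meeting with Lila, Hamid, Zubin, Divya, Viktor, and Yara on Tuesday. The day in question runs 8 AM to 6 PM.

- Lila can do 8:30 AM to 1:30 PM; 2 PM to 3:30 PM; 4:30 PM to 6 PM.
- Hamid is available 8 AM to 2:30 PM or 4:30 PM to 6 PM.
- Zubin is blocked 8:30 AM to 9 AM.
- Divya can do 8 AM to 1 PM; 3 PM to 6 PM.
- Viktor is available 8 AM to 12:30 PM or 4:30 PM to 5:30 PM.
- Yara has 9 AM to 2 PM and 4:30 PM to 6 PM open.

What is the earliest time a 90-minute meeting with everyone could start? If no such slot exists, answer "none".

09:00

Lila free: 08:30-13:30, 14:00-15:30, 16:30-18:00.
Hamid free: 08:00-14:30, 16:30-18:00.
Zubin free: 08:00-08:30, 09:00-18:00 (invert busy blocks within the working day).
Divya free: 08:00-13:00, 15:00-18:00.
Viktor free: 08:00-12:30, 16:30-17:30.
Yara free: 09:00-14:00, 16:30-18:00.
Lila ∩ Hamid: 08:30-13:30, 14:00-14:30, 16:30-18:00.
Lila ∩ Hamid ∩ Zubin: 09:00-13:30, 14:00-14:30, 16:30-18:00.
Lila ∩ Hamid ∩ Zubin ∩ Divya: 09:00-13:00, 16:30-18:00.
Lila ∩ Hamid ∩ Zubin ∩ Divya ∩ Viktor: 09:00-12:30, 16:30-17:30.
Lila ∩ Hamid ∩ Zubin ∩ Divya ∩ Viktor ∩ Yara: 09:00-12:30, 16:30-17:30.
The first common window of at least 90 minutes is 09:00-12:30, so the earliest start is 09:00.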